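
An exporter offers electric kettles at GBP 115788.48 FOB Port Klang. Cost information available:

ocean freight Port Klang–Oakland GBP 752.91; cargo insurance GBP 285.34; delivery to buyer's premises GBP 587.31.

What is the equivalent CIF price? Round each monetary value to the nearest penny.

Not relevant to the conversion: delivery — on the buyer under both terms; not part of either seller's price.
From FOB to CIF, the seller additionally bears: freight, insurance.
CIF price = 115788.48 + 752.91 + 285.34 = 116826.73

CIF price: GBP 116826.73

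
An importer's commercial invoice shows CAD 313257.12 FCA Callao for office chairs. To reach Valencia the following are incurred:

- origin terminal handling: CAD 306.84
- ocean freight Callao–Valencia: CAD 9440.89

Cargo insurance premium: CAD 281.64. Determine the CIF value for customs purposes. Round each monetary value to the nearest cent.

CIF value: CAD 323286.49

CIF = FCA price + pre-shipment costs + freight + insurance
CIF = 313257.12 + 306.84 + 9440.89 + 281.64 = 323286.49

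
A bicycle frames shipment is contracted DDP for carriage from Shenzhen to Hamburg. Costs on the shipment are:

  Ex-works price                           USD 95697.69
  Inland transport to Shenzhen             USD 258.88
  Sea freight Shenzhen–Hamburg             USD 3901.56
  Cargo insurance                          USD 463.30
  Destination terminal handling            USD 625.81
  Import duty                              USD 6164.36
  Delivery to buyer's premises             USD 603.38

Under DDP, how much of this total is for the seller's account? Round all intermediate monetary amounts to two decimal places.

DDP: the seller bears all costs including import duty.
Seller's account: goods 95697.69 + inland to port 258.88 + freight 3901.56 + insurance 463.30 + destination terminal 625.81 + duty 6164.36 + delivery 603.38 = 107714.98
Buyer's account: 0.00

Seller's account: USD 107714.98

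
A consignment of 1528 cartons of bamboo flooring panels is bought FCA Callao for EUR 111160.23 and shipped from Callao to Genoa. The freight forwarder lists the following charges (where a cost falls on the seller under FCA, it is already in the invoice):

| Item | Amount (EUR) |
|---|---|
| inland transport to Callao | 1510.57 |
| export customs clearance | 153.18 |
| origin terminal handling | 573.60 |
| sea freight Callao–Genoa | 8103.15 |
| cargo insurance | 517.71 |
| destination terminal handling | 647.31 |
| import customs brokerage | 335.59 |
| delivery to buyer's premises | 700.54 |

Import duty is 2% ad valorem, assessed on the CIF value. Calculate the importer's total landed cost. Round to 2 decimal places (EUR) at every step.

FCA: the seller delivers export-cleared goods to the carrier; the buyer bears costs from that point.
Already in the invoice (seller's account under FCA): inland to port, export clearance — exclude.
CIF value = FCA price + origin terminal + freight + insurance = 111160.23 + 573.60 + 8103.15 + 517.71 = 120354.69
Import duty = 120354.69 × 2% = 2407.09
Buyer bears: origin terminal 573.60 + freight 8103.15 + insurance 517.71 + destination terminal 647.31 + brokerage 335.59 + delivery 700.54 + duty 2407.09 = 13284.99
Landed cost = invoice 111160.23 + 13284.99 = 124445.22

Total landed cost: EUR 124445.22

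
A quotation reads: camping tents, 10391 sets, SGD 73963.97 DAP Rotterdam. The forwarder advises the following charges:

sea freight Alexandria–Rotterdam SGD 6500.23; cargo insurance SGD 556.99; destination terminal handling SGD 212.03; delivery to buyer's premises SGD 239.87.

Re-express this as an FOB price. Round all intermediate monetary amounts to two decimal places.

From DAP to FOB, the seller no longer bears: freight, insurance, destination terminal, delivery.
FOB price = 73963.97 − 6500.23 − 556.99 − 212.03 − 239.87 = 66454.85

FOB price: SGD 66454.85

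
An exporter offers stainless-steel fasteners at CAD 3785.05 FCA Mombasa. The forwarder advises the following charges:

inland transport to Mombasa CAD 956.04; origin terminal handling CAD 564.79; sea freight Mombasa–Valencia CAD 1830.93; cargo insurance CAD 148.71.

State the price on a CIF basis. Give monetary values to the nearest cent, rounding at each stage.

Not relevant to the conversion: inland to port — on the seller under both FCA and CIF; already in the FCA price and stays in the CIF price.
From FCA to CIF, the seller additionally bears: origin terminal, freight, insurance.
CIF price = 3785.05 + 564.79 + 1830.93 + 148.71 = 6329.48

CIF price: CAD 6329.48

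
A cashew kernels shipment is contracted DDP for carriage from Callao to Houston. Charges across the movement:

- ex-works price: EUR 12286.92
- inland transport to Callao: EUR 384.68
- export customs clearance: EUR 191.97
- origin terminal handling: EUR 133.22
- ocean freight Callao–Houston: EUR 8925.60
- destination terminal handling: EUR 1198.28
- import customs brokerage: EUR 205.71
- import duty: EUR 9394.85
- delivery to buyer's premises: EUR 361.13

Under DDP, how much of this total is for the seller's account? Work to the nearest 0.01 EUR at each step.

Seller's account: EUR 33082.36

DDP: the seller bears all costs including import duty.
Seller's account: goods 12286.92 + inland to port 384.68 + export clearance 191.97 + origin terminal 133.22 + freight 8925.60 + destination terminal 1198.28 + brokerage 205.71 + duty 9394.85 + delivery 361.13 = 33082.36
Buyer's account: 0.00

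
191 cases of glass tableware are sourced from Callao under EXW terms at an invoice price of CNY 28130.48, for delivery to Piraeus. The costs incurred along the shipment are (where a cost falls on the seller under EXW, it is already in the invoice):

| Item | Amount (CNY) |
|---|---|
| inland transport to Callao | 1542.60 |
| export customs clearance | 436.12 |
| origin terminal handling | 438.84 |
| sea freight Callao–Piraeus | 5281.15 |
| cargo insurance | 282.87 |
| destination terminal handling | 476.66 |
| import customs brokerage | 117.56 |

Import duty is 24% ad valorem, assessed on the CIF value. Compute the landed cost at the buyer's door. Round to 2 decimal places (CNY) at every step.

EXW: the seller makes goods available at their premises; the buyer bears all onward costs.
CIF value = EXW price + inland to port + export clearance + origin terminal + freight + insurance = 28130.48 + 1542.60 + 436.12 + 438.84 + 5281.15 + 282.87 = 36112.06
Import duty = 36112.06 × 24% = 8666.89
Buyer bears: inland to port 1542.60 + export clearance 436.12 + origin terminal 438.84 + freight 5281.15 + insurance 282.87 + destination terminal 476.66 + brokerage 117.56 + duty 8666.89 = 17242.69
Landed cost = invoice 28130.48 + 17242.69 = 45373.17

Total landed cost: CNY 45373.17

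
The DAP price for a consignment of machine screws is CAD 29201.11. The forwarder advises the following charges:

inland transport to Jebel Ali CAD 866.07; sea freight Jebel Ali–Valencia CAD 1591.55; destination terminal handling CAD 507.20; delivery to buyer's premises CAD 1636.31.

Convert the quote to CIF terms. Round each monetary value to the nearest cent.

CIF price: CAD 27057.60

Not relevant to the conversion: inland to port, freight — on the seller under both DAP and CIF; already in the DAP price and stays in the CIF price.
From DAP to CIF, the seller no longer bears: destination terminal, delivery.
CIF price = 29201.11 − 507.20 − 1636.31 = 27057.60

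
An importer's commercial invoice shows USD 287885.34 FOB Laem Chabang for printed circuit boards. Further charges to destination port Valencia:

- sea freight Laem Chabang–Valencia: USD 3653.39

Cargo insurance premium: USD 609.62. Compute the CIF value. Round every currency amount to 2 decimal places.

CIF = FOB price + freight + insurance
CIF = 287885.34 + 3653.39 + 609.62 = 292148.35

CIF value: USD 292148.35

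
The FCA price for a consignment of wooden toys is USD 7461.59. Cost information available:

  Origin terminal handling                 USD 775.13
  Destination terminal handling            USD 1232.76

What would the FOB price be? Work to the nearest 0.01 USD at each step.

Not relevant to the conversion: destination terminal — on the buyer under both terms; not part of either seller's price.
From FCA to FOB, the seller additionally bears: origin terminal.
FOB price = 7461.59 + 775.13 = 8236.72

FOB price: USD 8236.72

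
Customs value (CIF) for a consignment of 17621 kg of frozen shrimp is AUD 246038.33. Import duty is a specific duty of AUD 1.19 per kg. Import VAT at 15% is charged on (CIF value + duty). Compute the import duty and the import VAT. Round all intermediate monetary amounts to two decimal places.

Import duty: AUD 20968.99; import VAT: AUD 40051.10

Import duty = 17621 × 1.19 = 20968.99
VAT base = CIF + duty = 246038.33 + 20968.99 = 267007.32
Import VAT = 267007.32 × 15% = 40051.10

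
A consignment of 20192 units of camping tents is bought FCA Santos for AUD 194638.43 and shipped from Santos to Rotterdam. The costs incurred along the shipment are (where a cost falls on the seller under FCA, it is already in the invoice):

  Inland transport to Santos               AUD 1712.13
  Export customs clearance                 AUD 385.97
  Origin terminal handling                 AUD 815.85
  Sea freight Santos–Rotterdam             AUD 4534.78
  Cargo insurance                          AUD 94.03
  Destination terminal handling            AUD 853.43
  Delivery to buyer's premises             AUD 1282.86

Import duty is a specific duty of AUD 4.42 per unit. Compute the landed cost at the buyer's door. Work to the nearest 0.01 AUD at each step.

FCA: the seller delivers export-cleared goods to the carrier; the buyer bears costs from that point.
Already in the invoice (seller's account under FCA): inland to port, export clearance — exclude.
CIF value = FCA price + origin terminal + freight + insurance = 194638.43 + 815.85 + 4534.78 + 94.03 = 200083.09
Import duty = 20192 × 4.42 = 89248.64
Buyer bears: origin terminal 815.85 + freight 4534.78 + insurance 94.03 + destination terminal 853.43 + delivery 1282.86 + duty 89248.64 = 96829.59
Landed cost = invoice 194638.43 + 96829.59 = 291468.02

Total landed cost: AUD 291468.02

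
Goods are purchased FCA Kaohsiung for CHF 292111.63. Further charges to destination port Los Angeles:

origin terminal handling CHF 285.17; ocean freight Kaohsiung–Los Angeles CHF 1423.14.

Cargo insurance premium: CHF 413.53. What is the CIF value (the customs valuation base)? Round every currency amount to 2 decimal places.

CIF value: CHF 294233.47

CIF = FCA price + pre-shipment costs + freight + insurance
CIF = 292111.63 + 285.17 + 1423.14 + 413.53 = 294233.47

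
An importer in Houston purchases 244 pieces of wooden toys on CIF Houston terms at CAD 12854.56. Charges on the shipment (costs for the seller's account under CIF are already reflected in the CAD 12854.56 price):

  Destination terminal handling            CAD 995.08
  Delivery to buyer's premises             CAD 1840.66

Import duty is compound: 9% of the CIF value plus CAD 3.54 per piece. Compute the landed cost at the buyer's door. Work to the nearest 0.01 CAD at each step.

Total landed cost: CAD 17710.97

CIF: the seller pays costs through ocean freight and marine insurance to the destination port.
The CIF price already equals the CIF value: 12854.56
Ad valorem component: 12854.56 × 9% = 1156.91
Specific component: 244 × 3.54 = 863.76
Import duty = 1156.91 + 863.76 = 2020.67
Buyer bears: destination terminal 995.08 + delivery 1840.66 + duty 2020.67 = 4856.41
Landed cost = invoice 12854.56 + 4856.41 = 17710.97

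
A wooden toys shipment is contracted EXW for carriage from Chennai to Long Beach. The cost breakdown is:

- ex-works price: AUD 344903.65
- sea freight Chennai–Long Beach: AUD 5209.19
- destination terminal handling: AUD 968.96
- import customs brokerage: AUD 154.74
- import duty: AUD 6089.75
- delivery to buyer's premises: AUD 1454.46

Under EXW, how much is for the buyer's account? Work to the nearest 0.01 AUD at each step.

EXW: the seller makes goods available at their premises; the buyer bears all onward costs.
Seller's account: goods 344903.65 = 344903.65
Buyer's account: freight 5209.19 + destination terminal 968.96 + brokerage 154.74 + duty 6089.75 + delivery 1454.46 = 13877.10

Buyer's account: AUD 13877.10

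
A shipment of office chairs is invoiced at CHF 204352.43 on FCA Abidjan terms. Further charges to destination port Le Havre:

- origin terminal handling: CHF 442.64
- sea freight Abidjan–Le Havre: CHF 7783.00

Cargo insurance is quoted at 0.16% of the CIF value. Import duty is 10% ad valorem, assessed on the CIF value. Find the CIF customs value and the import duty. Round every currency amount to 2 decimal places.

CIF value: CHF 212918.74; import duty: CHF 21291.87

Let C be the CIF value. C = FCA price + pre-shipment costs + freight + 0.16% × C
C − 0.16% × C = 204352.43 + 442.64 + 7783.00
0.9984 × C = 212578.07
C = 212578.07 / 0.9984 = 212918.74
Insurance premium = 0.16% × 212918.74 = 340.67
Import duty = 212918.74 × 10% = 21291.87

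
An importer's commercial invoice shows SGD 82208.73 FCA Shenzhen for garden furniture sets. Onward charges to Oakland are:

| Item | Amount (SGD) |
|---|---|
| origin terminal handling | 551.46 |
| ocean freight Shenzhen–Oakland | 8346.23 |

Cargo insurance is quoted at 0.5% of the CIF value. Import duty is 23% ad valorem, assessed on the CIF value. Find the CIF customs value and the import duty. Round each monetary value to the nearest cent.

Let C be the CIF value. C = FCA price + pre-shipment costs + freight + 0.5% × C
C − 0.5% × C = 82208.73 + 551.46 + 8346.23
0.995 × C = 91106.42
C = 91106.42 / 0.995 = 91564.24
Insurance premium = 0.5% × 91564.24 = 457.82
Import duty = 91564.24 × 23% = 21059.78

CIF value: SGD 91564.24; import duty: SGD 21059.78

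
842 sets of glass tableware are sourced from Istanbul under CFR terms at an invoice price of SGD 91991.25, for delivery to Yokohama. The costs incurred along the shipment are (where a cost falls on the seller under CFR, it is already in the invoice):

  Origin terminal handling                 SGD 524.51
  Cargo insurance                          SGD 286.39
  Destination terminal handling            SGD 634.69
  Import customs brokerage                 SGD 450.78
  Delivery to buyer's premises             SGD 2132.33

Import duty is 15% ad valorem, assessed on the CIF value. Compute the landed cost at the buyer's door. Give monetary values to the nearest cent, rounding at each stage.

CFR: the seller pays costs through ocean freight to the destination port, but not insurance.
Already in the invoice (seller's account under CFR): origin terminal — exclude.
CIF value = CFR price + insurance = 91991.25 + 286.39 = 92277.64
Import duty = 92277.64 × 15% = 13841.65
Buyer bears: insurance 286.39 + destination terminal 634.69 + brokerage 450.78 + delivery 2132.33 + duty 13841.65 = 17345.84
Landed cost = invoice 91991.25 + 17345.84 = 109337.09

Total landed cost: SGD 109337.09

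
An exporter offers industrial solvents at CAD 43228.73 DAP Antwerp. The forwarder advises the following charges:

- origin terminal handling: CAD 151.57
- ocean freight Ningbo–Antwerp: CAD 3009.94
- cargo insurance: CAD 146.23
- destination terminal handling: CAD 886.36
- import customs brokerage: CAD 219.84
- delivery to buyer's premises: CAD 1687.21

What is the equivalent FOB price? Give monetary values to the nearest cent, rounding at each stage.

FOB price: CAD 37498.99

Not relevant to the conversion: origin terminal — on the seller under both DAP and FOB; already in the DAP price and stays in the FOB price. brokerage — on the buyer under both terms; not part of either seller's price.
From DAP to FOB, the seller no longer bears: freight, insurance, destination terminal, delivery.
FOB price = 43228.73 − 3009.94 − 146.23 − 886.36 − 1687.21 = 37498.99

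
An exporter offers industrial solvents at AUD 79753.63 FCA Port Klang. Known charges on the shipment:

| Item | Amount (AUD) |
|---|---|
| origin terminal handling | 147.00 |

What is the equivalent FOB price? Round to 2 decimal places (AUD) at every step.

From FCA to FOB, the seller additionally bears: origin terminal.
FOB price = 79753.63 + 147.00 = 79900.63

FOB price: AUD 79900.63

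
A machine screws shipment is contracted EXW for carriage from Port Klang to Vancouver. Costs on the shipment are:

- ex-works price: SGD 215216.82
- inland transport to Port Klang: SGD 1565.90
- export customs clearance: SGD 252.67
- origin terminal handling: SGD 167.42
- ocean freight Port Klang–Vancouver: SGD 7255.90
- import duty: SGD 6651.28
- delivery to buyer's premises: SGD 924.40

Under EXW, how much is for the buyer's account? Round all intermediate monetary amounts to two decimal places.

EXW: the seller makes goods available at their premises; the buyer bears all onward costs.
Seller's account: goods 215216.82 = 215216.82
Buyer's account: inland to port 1565.90 + export clearance 252.67 + origin terminal 167.42 + freight 7255.90 + duty 6651.28 + delivery 924.40 = 16817.57

Buyer's account: SGD 16817.57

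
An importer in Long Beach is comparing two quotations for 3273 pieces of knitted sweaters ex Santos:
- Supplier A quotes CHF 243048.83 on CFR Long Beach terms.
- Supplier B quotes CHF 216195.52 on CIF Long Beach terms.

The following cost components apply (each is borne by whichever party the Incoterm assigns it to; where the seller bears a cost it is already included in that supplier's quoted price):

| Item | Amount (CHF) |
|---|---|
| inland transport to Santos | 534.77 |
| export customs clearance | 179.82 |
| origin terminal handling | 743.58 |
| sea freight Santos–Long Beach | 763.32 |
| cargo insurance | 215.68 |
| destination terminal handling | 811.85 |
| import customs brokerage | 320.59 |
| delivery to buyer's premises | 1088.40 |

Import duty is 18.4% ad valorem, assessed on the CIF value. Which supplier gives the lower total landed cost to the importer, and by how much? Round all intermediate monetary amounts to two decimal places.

Supplier A (CFR):
CIF value = CFR price + insurance = 243048.83 + 215.68 = 243264.51
Import duty = 243264.51 × 18.4% = 44760.67
Buyer bears (A): 215.68 + 811.85 + 320.59 + 1088.40 = 2436.52
Landed cost (A) = invoice 243048.83 + 2436.52 + duty 44760.67 = 290246.02
Supplier B (CIF):
The CIF price already equals the CIF value: 216195.52
Import duty = 216195.52 × 18.4% = 39779.98
Buyer bears (B): 811.85 + 320.59 + 1088.40 = 2220.84
Landed cost (B) = invoice 216195.52 + 2220.84 + duty 39779.98 = 258196.34
Difference = |290246.02 − 258196.34| = 32049.68

Supplier B is cheaper by CHF 32049.68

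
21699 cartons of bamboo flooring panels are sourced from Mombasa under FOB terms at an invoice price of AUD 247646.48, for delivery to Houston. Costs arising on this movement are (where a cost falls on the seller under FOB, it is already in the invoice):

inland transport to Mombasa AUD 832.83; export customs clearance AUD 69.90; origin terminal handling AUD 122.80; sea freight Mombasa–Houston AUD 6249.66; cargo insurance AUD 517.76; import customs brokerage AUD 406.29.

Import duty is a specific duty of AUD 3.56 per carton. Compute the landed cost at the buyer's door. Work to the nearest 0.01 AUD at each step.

FOB: the seller bears costs until goods are on board at the origin port; the buyer bears freight, insurance and all costs thereafter.
Already in the invoice (seller's account under FOB): inland to port, export clearance, origin terminal — exclude.
CIF value = FOB price + freight + insurance = 247646.48 + 6249.66 + 517.76 = 254413.90
Import duty = 21699 × 3.56 = 77248.44
Buyer bears: freight 6249.66 + insurance 517.76 + brokerage 406.29 + duty 77248.44 = 84422.15
Landed cost = invoice 247646.48 + 84422.15 = 332068.63

Total landed cost: AUD 332068.63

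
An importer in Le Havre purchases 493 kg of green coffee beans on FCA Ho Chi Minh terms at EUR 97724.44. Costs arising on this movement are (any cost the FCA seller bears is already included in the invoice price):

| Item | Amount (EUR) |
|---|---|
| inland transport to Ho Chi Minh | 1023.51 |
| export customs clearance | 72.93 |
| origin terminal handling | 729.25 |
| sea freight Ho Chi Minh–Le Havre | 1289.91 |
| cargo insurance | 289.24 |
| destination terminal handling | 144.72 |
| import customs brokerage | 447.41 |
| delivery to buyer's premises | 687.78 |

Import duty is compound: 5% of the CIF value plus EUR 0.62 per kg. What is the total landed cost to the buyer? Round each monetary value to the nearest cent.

FCA: the seller delivers export-cleared goods to the carrier; the buyer bears costs from that point.
Already in the invoice (seller's account under FCA): inland to port, export clearance — exclude.
CIF value = FCA price + origin terminal + freight + insurance = 97724.44 + 729.25 + 1289.91 + 289.24 = 100032.84
Ad valorem component: 100032.84 × 5% = 5001.64
Specific component: 493 × 0.62 = 305.66
Import duty = 5001.64 + 305.66 = 5307.30
Buyer bears: origin terminal 729.25 + freight 1289.91 + insurance 289.24 + destination terminal 144.72 + brokerage 447.41 + delivery 687.78 + duty 5307.30 = 8895.61
Landed cost = invoice 97724.44 + 8895.61 = 106620.05

Total landed cost: EUR 106620.05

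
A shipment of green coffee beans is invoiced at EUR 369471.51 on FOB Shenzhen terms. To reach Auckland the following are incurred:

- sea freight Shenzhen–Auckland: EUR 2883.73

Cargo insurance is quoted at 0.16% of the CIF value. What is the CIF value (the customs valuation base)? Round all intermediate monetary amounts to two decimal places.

CIF value: EUR 372951.96

Let C be the CIF value. C = FOB price + freight + 0.16% × C
C − 0.16% × C = 369471.51 + 2883.73
0.9984 × C = 372355.24
C = 372355.24 / 0.9984 = 372951.96
Insurance premium = 0.16% × 372951.96 = 596.72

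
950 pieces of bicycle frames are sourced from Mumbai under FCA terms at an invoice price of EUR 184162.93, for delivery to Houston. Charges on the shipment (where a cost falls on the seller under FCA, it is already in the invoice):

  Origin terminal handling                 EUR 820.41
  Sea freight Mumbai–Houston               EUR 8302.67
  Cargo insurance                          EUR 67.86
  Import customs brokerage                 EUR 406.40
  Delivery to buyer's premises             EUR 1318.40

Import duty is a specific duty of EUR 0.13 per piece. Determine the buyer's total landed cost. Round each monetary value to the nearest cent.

FCA: the seller delivers export-cleared goods to the carrier; the buyer bears costs from that point.
CIF value = FCA price + origin terminal + freight + insurance = 184162.93 + 820.41 + 8302.67 + 67.86 = 193353.87
Import duty = 950 × 0.13 = 123.50
Buyer bears: origin terminal 820.41 + freight 8302.67 + insurance 67.86 + brokerage 406.40 + delivery 1318.40 + duty 123.50 = 11039.24
Landed cost = invoice 184162.93 + 11039.24 = 195202.17

Total landed cost: EUR 195202.17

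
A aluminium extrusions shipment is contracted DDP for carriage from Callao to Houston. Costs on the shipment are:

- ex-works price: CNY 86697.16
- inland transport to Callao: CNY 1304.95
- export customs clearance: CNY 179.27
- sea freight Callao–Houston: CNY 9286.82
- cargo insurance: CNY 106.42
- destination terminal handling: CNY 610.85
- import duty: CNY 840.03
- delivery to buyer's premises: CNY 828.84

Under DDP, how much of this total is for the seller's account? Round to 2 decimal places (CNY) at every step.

Seller's account: CNY 99854.34

DDP: the seller bears all costs including import duty.
Seller's account: goods 86697.16 + inland to port 1304.95 + export clearance 179.27 + freight 9286.82 + insurance 106.42 + destination terminal 610.85 + duty 840.03 + delivery 828.84 = 99854.34
Buyer's account: 0.00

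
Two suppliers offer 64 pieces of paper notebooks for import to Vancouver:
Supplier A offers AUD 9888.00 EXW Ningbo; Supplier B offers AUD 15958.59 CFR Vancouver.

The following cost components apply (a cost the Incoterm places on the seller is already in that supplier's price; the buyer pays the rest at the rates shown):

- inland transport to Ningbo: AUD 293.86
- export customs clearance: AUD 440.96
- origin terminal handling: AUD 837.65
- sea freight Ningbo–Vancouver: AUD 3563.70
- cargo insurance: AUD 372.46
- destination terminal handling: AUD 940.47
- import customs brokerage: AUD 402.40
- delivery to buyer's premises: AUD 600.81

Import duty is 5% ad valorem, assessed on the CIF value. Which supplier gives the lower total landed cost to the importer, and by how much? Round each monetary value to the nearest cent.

Supplier A is cheaper by AUD 981.14

Supplier A (EXW):
CIF value = EXW price + inland to port + export clearance + origin terminal + freight + insurance = 9888.00 + 293.86 + 440.96 + 837.65 + 3563.70 + 372.46 = 15396.63
Import duty = 15396.63 × 5% = 769.83
Buyer bears (A): 293.86 + 440.96 + 837.65 + 3563.70 + 372.46 + 940.47 + 402.40 + 600.81 = 7452.31
Landed cost (A) = invoice 9888.00 + 7452.31 + duty 769.83 = 18110.14
Supplier B (CFR):
CIF value = CFR price + insurance = 15958.59 + 372.46 = 16331.05
Import duty = 16331.05 × 5% = 816.55
Buyer bears (B): 372.46 + 940.47 + 402.40 + 600.81 = 2316.14
Landed cost (B) = invoice 15958.59 + 2316.14 + duty 816.55 = 19091.28
Difference = |18110.14 − 19091.28| = 981.14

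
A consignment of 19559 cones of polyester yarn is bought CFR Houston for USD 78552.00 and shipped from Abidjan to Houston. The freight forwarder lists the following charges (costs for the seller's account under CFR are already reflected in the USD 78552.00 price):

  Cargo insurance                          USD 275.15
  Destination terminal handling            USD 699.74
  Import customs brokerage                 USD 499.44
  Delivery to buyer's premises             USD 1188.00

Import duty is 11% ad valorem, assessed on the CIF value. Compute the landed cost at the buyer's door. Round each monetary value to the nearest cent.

CFR: the seller pays costs through ocean freight to the destination port, but not insurance.
CIF value = CFR price + insurance = 78552.00 + 275.15 = 78827.15
Import duty = 78827.15 × 11% = 8670.99
Buyer bears: insurance 275.15 + destination terminal 699.74 + brokerage 499.44 + delivery 1188.00 + duty 8670.99 = 11333.32
Landed cost = invoice 78552.00 + 11333.32 = 89885.32

Total landed cost: USD 89885.32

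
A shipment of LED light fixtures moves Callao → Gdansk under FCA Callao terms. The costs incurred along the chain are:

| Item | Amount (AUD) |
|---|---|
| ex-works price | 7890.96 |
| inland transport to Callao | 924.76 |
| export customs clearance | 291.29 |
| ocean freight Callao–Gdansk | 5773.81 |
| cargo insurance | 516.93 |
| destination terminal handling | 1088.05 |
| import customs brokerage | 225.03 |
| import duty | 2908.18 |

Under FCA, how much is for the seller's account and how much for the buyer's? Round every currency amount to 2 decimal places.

Seller: AUD 9107.01; buyer: AUD 10512.00

FCA: the seller delivers export-cleared goods to the carrier; the buyer bears costs from that point.
Seller's account: goods 7890.96 + inland to port 924.76 + export clearance 291.29 = 9107.01
Buyer's account: freight 5773.81 + insurance 516.93 + destination terminal 1088.05 + brokerage 225.03 + duty 2908.18 = 10512.00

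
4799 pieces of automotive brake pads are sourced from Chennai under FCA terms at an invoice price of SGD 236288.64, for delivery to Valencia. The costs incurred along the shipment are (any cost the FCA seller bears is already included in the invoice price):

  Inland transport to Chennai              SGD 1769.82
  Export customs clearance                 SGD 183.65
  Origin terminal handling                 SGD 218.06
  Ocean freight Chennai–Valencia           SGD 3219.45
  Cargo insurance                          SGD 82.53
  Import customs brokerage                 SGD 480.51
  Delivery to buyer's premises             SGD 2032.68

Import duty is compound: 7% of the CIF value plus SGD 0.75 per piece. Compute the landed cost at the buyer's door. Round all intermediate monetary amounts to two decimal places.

FCA: the seller delivers export-cleared goods to the carrier; the buyer bears costs from that point.
Already in the invoice (seller's account under FCA): inland to port, export clearance — exclude.
CIF value = FCA price + origin terminal + freight + insurance = 236288.64 + 218.06 + 3219.45 + 82.53 = 239808.68
Ad valorem component: 239808.68 × 7% = 16786.61
Specific component: 4799 × 0.75 = 3599.25
Import duty = 16786.61 + 3599.25 = 20385.86
Buyer bears: origin terminal 218.06 + freight 3219.45 + insurance 82.53 + brokerage 480.51 + delivery 2032.68 + duty 20385.86 = 26419.09
Landed cost = invoice 236288.64 + 26419.09 = 262707.73

Total landed cost: SGD 262707.73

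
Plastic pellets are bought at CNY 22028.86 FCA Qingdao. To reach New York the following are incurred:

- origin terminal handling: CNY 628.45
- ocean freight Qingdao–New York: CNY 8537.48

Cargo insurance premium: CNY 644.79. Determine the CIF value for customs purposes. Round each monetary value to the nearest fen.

CIF value: CNY 31839.58

CIF = FCA price + pre-shipment costs + freight + insurance
CIF = 22028.86 + 628.45 + 8537.48 + 644.79 = 31839.58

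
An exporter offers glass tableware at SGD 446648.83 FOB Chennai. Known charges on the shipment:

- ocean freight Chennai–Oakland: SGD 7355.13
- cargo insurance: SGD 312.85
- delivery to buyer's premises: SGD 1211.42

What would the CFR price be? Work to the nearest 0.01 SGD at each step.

CFR price: SGD 454003.96

Not relevant to the conversion: delivery, insurance — on the buyer under both terms; not part of either seller's price.
From FOB to CFR, the seller additionally bears: freight.
CFR price = 446648.83 + 7355.13 = 454003.96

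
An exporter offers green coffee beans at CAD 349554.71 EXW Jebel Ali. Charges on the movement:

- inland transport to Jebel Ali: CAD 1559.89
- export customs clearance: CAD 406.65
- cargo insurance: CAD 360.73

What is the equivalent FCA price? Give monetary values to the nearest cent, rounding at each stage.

FCA price: CAD 351521.25

Not relevant to the conversion: insurance — on the buyer under both terms; not part of either seller's price.
From EXW to FCA, the seller additionally bears: inland to port, export clearance.
FCA price = 349554.71 + 1559.89 + 406.65 = 351521.25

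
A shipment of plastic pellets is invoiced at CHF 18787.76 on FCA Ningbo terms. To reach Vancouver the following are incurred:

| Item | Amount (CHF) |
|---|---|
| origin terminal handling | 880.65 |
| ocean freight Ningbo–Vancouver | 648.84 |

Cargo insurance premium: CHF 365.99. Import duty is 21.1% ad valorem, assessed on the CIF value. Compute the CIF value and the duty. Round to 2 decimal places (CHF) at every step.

CIF value: CHF 20683.24; import duty: CHF 4364.16

CIF = FCA price + pre-shipment costs + freight + insurance
CIF = 18787.76 + 880.65 + 648.84 + 365.99 = 20683.24
Import duty = 20683.24 × 21.1% = 4364.16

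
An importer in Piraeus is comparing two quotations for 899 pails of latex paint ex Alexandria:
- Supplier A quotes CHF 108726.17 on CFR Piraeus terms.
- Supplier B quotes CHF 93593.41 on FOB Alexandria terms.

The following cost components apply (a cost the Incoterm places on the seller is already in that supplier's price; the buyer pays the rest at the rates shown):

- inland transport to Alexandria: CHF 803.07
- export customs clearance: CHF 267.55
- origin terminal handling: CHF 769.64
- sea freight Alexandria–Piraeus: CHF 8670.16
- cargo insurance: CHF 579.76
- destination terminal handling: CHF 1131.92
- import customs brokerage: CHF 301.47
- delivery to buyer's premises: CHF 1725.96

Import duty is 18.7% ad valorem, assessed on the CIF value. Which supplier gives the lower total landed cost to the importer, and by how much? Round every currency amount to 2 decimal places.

Supplier B is cheaper by CHF 7671.11

Supplier A (CFR):
CIF value = CFR price + insurance = 108726.17 + 579.76 = 109305.93
Import duty = 109305.93 × 18.7% = 20440.21
Buyer bears (A): 579.76 + 1131.92 + 301.47 + 1725.96 = 3739.11
Landed cost (A) = invoice 108726.17 + 3739.11 + duty 20440.21 = 132905.49
Supplier B (FOB):
CIF value = FOB price + freight + insurance = 93593.41 + 8670.16 + 579.76 = 102843.33
Import duty = 102843.33 × 18.7% = 19231.70
Buyer bears (B): 8670.16 + 579.76 + 1131.92 + 301.47 + 1725.96 = 12409.27
Landed cost (B) = invoice 93593.41 + 12409.27 + duty 19231.70 = 125234.38
Difference = |132905.49 − 125234.38| = 7671.11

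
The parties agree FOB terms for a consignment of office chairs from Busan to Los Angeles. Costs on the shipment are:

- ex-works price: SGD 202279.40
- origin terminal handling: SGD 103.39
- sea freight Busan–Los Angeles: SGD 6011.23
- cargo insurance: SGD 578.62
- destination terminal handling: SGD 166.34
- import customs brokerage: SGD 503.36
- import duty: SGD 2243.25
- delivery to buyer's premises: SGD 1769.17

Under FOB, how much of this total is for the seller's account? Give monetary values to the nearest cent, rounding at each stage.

FOB: the seller bears costs until goods are on board at the origin port; the buyer bears freight, insurance and all costs thereafter.
Seller's account: goods 202279.40 + origin terminal 103.39 = 202382.79
Buyer's account: freight 6011.23 + insurance 578.62 + destination terminal 166.34 + brokerage 503.36 + duty 2243.25 + delivery 1769.17 = 11271.97

Seller's account: SGD 202382.79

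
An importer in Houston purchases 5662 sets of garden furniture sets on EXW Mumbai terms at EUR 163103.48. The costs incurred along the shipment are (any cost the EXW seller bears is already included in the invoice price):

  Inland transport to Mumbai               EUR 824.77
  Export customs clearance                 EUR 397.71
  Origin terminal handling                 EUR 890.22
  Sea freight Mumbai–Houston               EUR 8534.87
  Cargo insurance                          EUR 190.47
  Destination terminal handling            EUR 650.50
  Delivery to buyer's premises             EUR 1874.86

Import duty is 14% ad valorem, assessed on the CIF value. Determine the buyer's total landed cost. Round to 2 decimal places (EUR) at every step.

EXW: the seller makes goods available at their premises; the buyer bears all onward costs.
CIF value = EXW price + inland to port + export clearance + origin terminal + freight + insurance = 163103.48 + 824.77 + 397.71 + 890.22 + 8534.87 + 190.47 = 173941.52
Import duty = 173941.52 × 14% = 24351.81
Buyer bears: inland to port 824.77 + export clearance 397.71 + origin terminal 890.22 + freight 8534.87 + insurance 190.47 + destination terminal 650.50 + delivery 1874.86 + duty 24351.81 = 37715.21
Landed cost = invoice 163103.48 + 37715.21 = 200818.69

Total landed cost: EUR 200818.69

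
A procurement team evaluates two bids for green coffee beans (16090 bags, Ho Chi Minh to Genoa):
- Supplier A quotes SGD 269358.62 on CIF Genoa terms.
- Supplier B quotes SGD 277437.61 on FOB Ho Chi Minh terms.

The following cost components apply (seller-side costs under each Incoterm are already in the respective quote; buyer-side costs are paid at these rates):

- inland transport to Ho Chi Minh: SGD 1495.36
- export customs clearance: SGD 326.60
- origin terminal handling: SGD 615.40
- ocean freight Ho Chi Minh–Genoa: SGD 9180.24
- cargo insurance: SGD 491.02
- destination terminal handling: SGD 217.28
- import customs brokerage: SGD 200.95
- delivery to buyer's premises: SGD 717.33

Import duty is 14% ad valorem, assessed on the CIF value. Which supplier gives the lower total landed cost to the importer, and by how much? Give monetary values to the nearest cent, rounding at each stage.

Supplier A (CIF):
The CIF price already equals the CIF value: 269358.62
Import duty = 269358.62 × 14% = 37710.21
Buyer bears (A): 217.28 + 200.95 + 717.33 = 1135.56
Landed cost (A) = invoice 269358.62 + 1135.56 + duty 37710.21 = 308204.39
Supplier B (FOB):
CIF value = FOB price + freight + insurance = 277437.61 + 9180.24 + 491.02 = 287108.87
Import duty = 287108.87 × 14% = 40195.24
Buyer bears (B): 9180.24 + 491.02 + 217.28 + 200.95 + 717.33 = 10806.82
Landed cost (B) = invoice 277437.61 + 10806.82 + duty 40195.24 = 328439.67
Difference = |308204.39 − 328439.67| = 20235.28

Supplier A is cheaper by SGD 20235.28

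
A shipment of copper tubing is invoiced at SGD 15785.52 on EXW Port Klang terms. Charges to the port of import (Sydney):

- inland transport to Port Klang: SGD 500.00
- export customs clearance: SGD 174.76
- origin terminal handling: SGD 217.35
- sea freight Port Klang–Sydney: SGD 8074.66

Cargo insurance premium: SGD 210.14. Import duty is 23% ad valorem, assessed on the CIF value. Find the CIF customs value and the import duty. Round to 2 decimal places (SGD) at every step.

CIF = EXW price + pre-shipment costs + freight + insurance
CIF = 15785.52 + 500.00 + 174.76 + 217.35 + 8074.66 + 210.14 = 24962.43
Import duty = 24962.43 × 23% = 5741.36

CIF value: SGD 24962.43; import duty: SGD 5741.36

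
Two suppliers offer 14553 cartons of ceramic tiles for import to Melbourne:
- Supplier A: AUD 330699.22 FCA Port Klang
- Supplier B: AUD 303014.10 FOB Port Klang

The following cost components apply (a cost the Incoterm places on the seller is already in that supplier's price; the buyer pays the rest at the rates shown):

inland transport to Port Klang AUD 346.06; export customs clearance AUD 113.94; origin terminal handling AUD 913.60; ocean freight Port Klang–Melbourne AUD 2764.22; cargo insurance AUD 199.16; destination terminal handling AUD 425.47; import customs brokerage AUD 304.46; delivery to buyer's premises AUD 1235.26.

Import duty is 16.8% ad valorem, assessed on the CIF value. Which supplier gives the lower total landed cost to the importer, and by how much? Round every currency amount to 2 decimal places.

Supplier B is cheaper by AUD 33403.30

Supplier A (FCA):
CIF value = FCA price + origin terminal + freight + insurance = 330699.22 + 913.60 + 2764.22 + 199.16 = 334576.20
Import duty = 334576.20 × 16.8% = 56208.80
Buyer bears (A): 913.60 + 2764.22 + 199.16 + 425.47 + 304.46 + 1235.26 = 5842.17
Landed cost (A) = invoice 330699.22 + 5842.17 + duty 56208.80 = 392750.19
Supplier B (FOB):
CIF value = FOB price + freight + insurance = 303014.10 + 2764.22 + 199.16 = 305977.48
Import duty = 305977.48 × 16.8% = 51404.22
Buyer bears (B): 2764.22 + 199.16 + 425.47 + 304.46 + 1235.26 = 4928.57
Landed cost (B) = invoice 303014.10 + 4928.57 + duty 51404.22 = 359346.89
Difference = |392750.19 − 359346.89| = 33403.30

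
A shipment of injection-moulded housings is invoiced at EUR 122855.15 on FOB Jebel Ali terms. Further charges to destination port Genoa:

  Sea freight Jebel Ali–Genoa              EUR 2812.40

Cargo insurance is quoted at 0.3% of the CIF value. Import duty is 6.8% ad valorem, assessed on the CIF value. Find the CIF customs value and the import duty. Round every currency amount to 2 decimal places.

Let C be the CIF value. C = FOB price + freight + 0.3% × C
C − 0.3% × C = 122855.15 + 2812.40
0.997 × C = 125667.55
C = 125667.55 / 0.997 = 126045.69
Insurance premium = 0.3% × 126045.69 = 378.14
Import duty = 126045.69 × 6.8% = 8571.11

CIF value: EUR 126045.69; import duty: EUR 8571.11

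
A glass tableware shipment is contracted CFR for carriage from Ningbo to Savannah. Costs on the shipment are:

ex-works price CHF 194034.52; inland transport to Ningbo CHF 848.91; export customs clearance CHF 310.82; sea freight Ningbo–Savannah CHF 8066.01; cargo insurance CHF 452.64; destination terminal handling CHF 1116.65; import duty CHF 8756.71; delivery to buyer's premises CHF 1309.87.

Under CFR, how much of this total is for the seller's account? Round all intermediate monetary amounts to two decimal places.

CFR: the seller pays costs through ocean freight to the destination port, but not insurance.
Seller's account: goods 194034.52 + inland to port 848.91 + export clearance 310.82 + freight 8066.01 = 203260.26
Buyer's account: insurance 452.64 + destination terminal 1116.65 + duty 8756.71 + delivery 1309.87 = 11635.87

Seller's account: CHF 203260.26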